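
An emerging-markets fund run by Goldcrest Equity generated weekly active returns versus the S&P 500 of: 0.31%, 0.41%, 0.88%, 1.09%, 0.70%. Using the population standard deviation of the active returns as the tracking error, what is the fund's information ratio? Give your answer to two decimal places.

r̄ = (0.31 + 0.41 + 0.88 + 1.09 + 0.7) / 5 = 0.6780%
Σ(r − r̄)² = 0.4183; population σ = √(0.4183/5) = 0.2892%
IR = r̄ / tracking error = 0.6780 / 0.2892 = 2.3444

2.34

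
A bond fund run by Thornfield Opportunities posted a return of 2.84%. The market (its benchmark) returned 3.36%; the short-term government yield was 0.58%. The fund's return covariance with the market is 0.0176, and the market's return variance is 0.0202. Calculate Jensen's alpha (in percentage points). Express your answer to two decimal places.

-0.16

β = Cov / Var = 0.0176 / 0.0202 = 0.8713
E[R] = Rf + β(Rm − Rf) = 0.58% + 0.8713 × (3.36% − 0.58%) = 3.0022%
α = Rp − E[R] = 2.84% − 3.0022% = -0.1622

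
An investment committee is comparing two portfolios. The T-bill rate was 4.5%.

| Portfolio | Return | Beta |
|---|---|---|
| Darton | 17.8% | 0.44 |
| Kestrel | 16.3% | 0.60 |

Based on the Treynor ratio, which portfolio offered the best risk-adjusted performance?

Darton: Treynor = (17.8% − 4.5%) / 0.44 = 30.227
Kestrel: Treynor = (16.3% − 4.5%) / 0.60 = 19.667
Highest: Darton (30.227).

Darton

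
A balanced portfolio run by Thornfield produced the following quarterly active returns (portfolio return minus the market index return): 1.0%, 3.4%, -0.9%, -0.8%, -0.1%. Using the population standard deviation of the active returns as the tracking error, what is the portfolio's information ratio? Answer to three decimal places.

Mean return r̄ = 2.60 / 5 = 0.5200%
Population std dev = √[12.6680 / 5] = 1.5917%
IR = r̄ / tracking error = 0.5200 / 1.5917 = 0.3267

0.327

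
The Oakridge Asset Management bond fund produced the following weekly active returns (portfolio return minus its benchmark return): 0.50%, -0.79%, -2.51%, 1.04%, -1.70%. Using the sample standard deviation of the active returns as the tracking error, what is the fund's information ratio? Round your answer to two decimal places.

μ = (0.5 − 0.79 − 2.51 + 1.04 − 1.7) / 5 = -3.460 / 5 = -0.6920%
Sample std dev = √[8.7515 / 4] = 1.4791%
IR = μ / tracking error = -0.6920 / 1.4791 = -0.4679

-0.47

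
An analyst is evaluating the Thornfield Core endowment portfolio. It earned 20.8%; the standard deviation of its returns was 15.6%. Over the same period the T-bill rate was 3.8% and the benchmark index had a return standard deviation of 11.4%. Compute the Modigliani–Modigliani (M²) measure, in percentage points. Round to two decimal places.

16.22

Sharpe = (Rp − Rf) / σp = (20.8% − 3.8%) / 15.6% = 1.0897
M² = Rf + Sharpe × σm = 3.8% + 1.0897 × 11.4% = 16.2226%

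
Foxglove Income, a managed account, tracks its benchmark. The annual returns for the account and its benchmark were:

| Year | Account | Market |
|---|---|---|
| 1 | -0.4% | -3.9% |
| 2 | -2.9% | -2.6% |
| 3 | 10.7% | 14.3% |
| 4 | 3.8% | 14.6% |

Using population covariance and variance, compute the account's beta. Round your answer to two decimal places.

r̄p = 2.8000%,  r̄m = 5.6000%
Cov = Σ(rp − r̄p)(rm − r̄m) / 4 = 38.7175
Var(rm) = Σ(rm − r̄m)² / 4 = 78.5450
β = Cov / Var = 38.7175 / 78.5450 = 0.4929

0.49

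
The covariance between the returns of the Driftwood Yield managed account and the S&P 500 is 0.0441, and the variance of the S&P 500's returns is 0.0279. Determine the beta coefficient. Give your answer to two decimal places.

1.58

β = Cov(Rp, Rm) / Var(Rm) = 0.0441 / 0.0279 = 1.5806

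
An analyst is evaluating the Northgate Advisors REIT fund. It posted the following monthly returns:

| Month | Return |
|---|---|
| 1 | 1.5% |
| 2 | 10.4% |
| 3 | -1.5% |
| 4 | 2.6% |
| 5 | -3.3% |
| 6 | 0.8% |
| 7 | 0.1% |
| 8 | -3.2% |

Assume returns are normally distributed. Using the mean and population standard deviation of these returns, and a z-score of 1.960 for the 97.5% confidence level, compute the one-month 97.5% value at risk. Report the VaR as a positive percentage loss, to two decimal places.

r̄ = (1.5 + 10.4 − 1.5 + 2.6 − 3.3 + 0.8 + 0.1 − 3.2) / 8 = 7.40 / 8 = 0.9250%
Σ(r − r̄)² = (1.5 − 0.9250)² + (10.4 − 0.9250)² + … = 134.3550
population σ = √(134.3550 / 8) = √16.7944 = 4.0981%
VaR = −(r̄ − z·σ) = −(0.9250 − 1.960 × 4.0981) = −(-7.1073) = 7.1073%

7.11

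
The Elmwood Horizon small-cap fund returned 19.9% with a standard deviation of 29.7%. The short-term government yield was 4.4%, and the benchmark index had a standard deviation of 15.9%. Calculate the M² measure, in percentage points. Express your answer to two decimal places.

Sharpe = (Rp − Rf) / σp = (19.9% − 4.4%) / 29.7% = 0.5219
M² = Rf + Sharpe × σm = 4.4% + 0.5219 × 15.9% = 12.6982%

12.70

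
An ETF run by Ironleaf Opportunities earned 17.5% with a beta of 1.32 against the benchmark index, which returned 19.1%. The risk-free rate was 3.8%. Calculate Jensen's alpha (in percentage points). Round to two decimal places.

-6.50

CAPM expected return = Rf + β(Rm − Rf) = 3.8% + 1.32 × (19.1% − 3.8%) = 3.8 + 1.32 × 15.30 = 23.9960%
Jensen's α = Rp − E[R] = 17.5% − 23.9960% = -6.4960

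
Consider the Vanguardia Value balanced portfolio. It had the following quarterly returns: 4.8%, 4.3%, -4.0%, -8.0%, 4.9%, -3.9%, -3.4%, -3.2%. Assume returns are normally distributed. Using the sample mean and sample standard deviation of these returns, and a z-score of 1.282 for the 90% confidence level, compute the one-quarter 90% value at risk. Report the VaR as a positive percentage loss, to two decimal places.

7.45

μ = (4.8 + 4.3 − 4 − 8 + 4.9 − 3.9 − 3.4 − 3.2) / 8 = -8.50 / 8 = -1.0625%
Sample σ = √[Σ(r − μ)² / 7] = √[173.5188 / 7] = √24.7884 = 4.9788%
VaR = −(μ − z·σ) = −(-1.0625 − 1.282 × 4.9788) = −(-7.4453) = 7.4453%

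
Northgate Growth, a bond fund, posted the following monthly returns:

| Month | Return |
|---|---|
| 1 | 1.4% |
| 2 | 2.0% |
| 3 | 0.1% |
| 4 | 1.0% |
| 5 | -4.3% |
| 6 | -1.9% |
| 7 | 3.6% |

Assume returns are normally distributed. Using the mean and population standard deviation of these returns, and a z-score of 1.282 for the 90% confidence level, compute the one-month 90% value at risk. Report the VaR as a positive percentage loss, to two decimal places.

2.85

μ = (1.4 + 2 + 0.1 + 1 − 4.3 − 1.9 + 3.6) / 7 = 0.2714%
Population σ = √[Σ(r − μ)² / 7] = √[41.5143 / 7] = √5.9306 = 2.4353%
VaR = −(μ − z·σ) = −(0.2714 − 1.282 × 2.4353) = −(-2.8507) = 2.8507%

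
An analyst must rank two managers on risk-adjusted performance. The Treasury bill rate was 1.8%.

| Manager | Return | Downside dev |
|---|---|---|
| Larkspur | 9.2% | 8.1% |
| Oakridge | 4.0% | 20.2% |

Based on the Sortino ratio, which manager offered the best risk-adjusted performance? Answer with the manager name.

Larkspur

Larkspur: Sortino ratio = (9.2% − 1.8%) / 8.1% = 0.914
Oakridge: Sortino ratio = (4.0% − 1.8%) / 20.2% = 0.109
Highest: Larkspur (0.914).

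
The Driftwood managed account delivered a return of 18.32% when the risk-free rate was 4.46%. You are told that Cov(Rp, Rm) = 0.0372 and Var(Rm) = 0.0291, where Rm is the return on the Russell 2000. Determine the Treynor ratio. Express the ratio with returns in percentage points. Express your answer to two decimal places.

β = Cov / Var = 0.0372 / 0.0291 = 1.2784
Treynor = (Rp − Rf) / β = (18.32% − 4.46%) / 1.2784 = 13.86 / 1.2784 = 10.8417

10.84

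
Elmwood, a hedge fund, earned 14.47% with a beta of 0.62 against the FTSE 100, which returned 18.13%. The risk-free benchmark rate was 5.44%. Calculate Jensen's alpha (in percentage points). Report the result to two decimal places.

1.16

CAPM expected return = Rf + β(Rm − Rf) = 5.44% + 0.62 × (18.13% − 5.44%) = 5.44 + 0.62 × 12.69 = 13.3078%
Jensen's α = Rp − E[R] = 14.47% − 13.3078% = 1.1622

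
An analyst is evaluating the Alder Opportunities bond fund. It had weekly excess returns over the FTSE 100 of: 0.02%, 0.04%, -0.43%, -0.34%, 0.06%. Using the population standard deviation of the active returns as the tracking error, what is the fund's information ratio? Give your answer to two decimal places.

μ = (0.02 + 0.04 − 0.43 − 0.34 + 0.06) / 5 = -0.650 / 5 = -0.1300%
Σ(r − μ)² = 0.2216; population σ = √(0.2216/5) = 0.2105%
IR = μ / tracking error = -0.1300 / 0.2105 = -0.6176

-0.62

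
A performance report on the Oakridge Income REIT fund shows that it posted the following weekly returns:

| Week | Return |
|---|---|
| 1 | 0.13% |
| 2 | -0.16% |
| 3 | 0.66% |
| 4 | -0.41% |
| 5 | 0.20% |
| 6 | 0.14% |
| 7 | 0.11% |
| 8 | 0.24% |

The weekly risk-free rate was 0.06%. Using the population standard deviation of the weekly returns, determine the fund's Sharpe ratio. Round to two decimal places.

0.19

μ = (0.13 − 0.16 + 0.66 − 0.41 + 0.2 + 0.14 + 0.11 + 0.24) / 8 = 0.910 / 8 = 0.1138%
Σ(r − μ)² = (0.13 − 0.1138)² + (-0.16 − 0.1138)² + … = 0.6720
population σ = √(0.6720 / 8) = √0.0840 = 0.2898%
Sharpe = (μ − rf) / σ = (0.1138 − 0.06) / 0.2898 = 0.0538 / 0.2898 = 0.1856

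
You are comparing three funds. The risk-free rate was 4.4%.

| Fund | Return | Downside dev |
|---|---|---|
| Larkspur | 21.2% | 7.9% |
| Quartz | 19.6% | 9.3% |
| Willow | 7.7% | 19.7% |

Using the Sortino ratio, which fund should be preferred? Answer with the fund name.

Larkspur

Larkspur: Sortino ratio = (21.2% − 4.4%) / 7.9% = 2.127
Quartz: Sortino ratio = (19.6% − 4.4%) / 9.3% = 1.634
Willow: Sortino ratio = (7.7% − 4.4%) / 19.7% = 0.168
Highest: Larkspur (2.127).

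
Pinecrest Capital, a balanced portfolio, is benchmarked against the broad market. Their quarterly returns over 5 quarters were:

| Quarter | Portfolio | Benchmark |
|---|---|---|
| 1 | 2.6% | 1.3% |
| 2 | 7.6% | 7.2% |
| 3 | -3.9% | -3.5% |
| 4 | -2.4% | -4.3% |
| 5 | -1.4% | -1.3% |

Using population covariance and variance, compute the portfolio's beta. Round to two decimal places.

0.98

r̄p = 0.5000%,  r̄m = -0.1200%
Cov = Σ(rp − r̄p)(rm − r̄m) / 5 = 16.8380
Var(rm) = Σ(rm − r̄m)² / 5 = 17.1776
β = Cov / Var = 16.8380 / 17.1776 = 0.9802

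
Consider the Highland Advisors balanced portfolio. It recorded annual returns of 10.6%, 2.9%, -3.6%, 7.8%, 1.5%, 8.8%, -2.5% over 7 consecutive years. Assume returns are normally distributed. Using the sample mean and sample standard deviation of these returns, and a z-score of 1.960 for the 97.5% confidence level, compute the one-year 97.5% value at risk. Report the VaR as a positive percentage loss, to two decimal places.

7.32

Mean return r̄ = 25.50 / 7 = 3.6429%
Sample σ = √[Σ(r − r̄)² / 6] = √[187.6171 / 6] = √31.2695 = 5.5919%
VaR = −(r̄ − z·σ) = −(3.6429 − 1.960 × 5.5919) = −(-7.3172) = 7.3172%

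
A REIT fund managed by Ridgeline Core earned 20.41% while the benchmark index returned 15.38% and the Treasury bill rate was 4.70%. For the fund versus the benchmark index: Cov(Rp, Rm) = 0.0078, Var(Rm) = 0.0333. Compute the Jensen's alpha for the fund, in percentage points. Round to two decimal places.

13.21

β = Cov / Var = 0.0078 / 0.0333 = 0.2342
E[R] = Rf + β(Rm − Rf) = 4.70% + 0.2342 × (15.38% − 4.70%) = 7.2013%
α = Rp − E[R] = 20.41% − 7.2013% = 13.2087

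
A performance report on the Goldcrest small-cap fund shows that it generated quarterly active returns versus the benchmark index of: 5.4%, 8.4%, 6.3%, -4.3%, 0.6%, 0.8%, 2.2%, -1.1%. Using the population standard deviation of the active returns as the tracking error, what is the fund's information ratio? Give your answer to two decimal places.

μ = (5.4 + 8.4 + 6.3 − 4.3 + 0.6 + 0.8 + 2.2 − 1.1) / 8 = 18.30 / 8 = 2.2875%
Σ(r − μ)² = 123.0888; population σ = √(123.0888/8) = 3.9225%
IR = μ / tracking error = 2.2875 / 3.9225 = 0.5832

0.58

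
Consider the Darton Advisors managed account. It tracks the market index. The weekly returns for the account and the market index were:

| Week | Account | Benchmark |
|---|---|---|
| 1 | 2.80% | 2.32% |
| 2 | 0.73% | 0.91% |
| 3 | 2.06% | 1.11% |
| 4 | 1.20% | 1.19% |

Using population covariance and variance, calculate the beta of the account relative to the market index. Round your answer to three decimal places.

1.226

r̄p = 1.6975%,  r̄m = 1.3825%
Cov = Σ(rp − r̄p)(rm − r̄m) / 4 = 0.3719
Var(rm) = Σ(rm − r̄m)² / 4 = 0.3034
β = Cov / Var = 0.3719 / 0.3034 = 1.2258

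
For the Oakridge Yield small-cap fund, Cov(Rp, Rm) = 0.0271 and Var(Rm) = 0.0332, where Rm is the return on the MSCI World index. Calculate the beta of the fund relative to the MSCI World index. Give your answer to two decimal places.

β = Cov(Rp, Rm) / Var(Rm) = 0.0271 / 0.0332 = 0.8163

0.82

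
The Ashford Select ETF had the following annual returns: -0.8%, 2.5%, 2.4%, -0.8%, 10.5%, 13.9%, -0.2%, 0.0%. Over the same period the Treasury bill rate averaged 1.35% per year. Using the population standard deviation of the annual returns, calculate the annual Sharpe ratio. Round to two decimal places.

0.40

μ = (-0.8 + 2.5 + 2.4 − 0.8 + 10.5 + 13.9 − 0.2 + 0) / 8 = 27.50 / 8 = 3.4375%
Population std dev = √[222.2588 / 8] = 5.2709%
Sharpe = (μ − rf) / σ = (3.4375 − 1.35) / 5.2709 = 2.0875 / 5.2709 = 0.3960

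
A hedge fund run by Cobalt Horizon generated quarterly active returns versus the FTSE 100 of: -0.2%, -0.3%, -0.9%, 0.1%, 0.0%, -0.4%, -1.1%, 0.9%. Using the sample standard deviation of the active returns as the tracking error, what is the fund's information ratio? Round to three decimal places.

Mean return r̄ = -1.90 / 8 = -0.2375%
Σ(r − r̄)² = (-0.2 − (-0.2375))² + (-0.3 − (-0.2375))² + (-0.9 − (-0.2375))² + … = 2.6788
sample σ = √(2.6788 / 7) = √0.3827 = 0.6186%
IR = r̄ / tracking error = -0.2375 / 0.6186 = -0.3839

-0.384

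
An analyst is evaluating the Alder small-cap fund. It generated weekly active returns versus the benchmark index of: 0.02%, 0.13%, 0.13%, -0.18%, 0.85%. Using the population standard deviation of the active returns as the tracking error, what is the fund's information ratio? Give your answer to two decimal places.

0.54

r̄ = (0.02 + 0.13 + 0.13 − 0.18 + 0.85) / 5 = 0.1900%
Σ(r − r̄)² = 0.6086; population σ = √(0.6086/5) = 0.3489%
IR = r̄ / tracking error = 0.1900 / 0.3489 = 0.5446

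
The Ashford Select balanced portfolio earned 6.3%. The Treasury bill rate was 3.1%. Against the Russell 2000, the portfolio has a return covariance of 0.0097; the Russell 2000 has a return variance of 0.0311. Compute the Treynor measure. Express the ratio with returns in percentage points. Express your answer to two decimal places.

10.26

β = Cov / Var = 0.0097 / 0.0311 = 0.3119
Treynor = (Rp − Rf) / β = (6.3% − 3.1%) / 0.3119 = 3.20 / 0.3119 = 10.2597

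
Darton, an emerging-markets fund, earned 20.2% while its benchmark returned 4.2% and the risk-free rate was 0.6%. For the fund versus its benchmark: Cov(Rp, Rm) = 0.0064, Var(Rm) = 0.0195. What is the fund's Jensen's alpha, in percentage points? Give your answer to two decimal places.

18.42

β = Cov / Var = 0.0064 / 0.0195 = 0.3282
E[R] = Rf + β(Rm − Rf) = 0.6% + 0.3282 × (4.2% − 0.6%) = 1.7815%
α = Rp − E[R] = 20.2% − 1.7815% = 18.4185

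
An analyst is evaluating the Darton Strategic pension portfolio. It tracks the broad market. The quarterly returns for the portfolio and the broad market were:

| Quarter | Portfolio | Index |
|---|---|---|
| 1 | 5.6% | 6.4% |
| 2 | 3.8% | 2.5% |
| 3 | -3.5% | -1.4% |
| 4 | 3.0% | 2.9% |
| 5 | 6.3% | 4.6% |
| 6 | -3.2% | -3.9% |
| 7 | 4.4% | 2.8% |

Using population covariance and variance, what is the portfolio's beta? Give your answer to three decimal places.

r̄p = 2.3429%,  r̄m = 1.9857%
Cov = Σ(rp − r̄p)(rm − r̄m) / 7 = 11.4506
Var(rm) = Σ(rm − r̄m)² / 7 = 10.5984
β = Cov / Var = 11.4506 / 10.5984 = 1.0804

1.080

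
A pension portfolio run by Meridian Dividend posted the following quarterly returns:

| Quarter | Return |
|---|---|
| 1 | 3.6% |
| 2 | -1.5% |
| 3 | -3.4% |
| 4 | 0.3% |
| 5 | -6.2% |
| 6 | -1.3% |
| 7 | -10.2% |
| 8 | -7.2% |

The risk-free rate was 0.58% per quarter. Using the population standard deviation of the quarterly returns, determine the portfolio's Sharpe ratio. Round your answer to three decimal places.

μ = (3.6 − 1.5 − 3.4 + 0.3 − 6.2 − 1.3 − 10.2 − 7.2) / 8 = -3.2375%
Population std dev = √[139.0188 / 8] = 4.1686%
Sharpe = (μ − rf) / σ = (-3.2375 − 0.58) / 4.1686 = -3.8175 / 4.1686 = -0.9158

-0.916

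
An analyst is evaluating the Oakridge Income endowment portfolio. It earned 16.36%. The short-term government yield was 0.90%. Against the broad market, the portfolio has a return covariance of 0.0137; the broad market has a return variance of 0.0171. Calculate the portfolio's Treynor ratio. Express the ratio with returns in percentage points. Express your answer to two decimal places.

β = Cov / Var = 0.0137 / 0.0171 = 0.8012
Treynor = (Rp − Rf) / β = (16.36% − 0.90%) / 0.8012 = 15.46 / 0.8012 = 19.2961

19.30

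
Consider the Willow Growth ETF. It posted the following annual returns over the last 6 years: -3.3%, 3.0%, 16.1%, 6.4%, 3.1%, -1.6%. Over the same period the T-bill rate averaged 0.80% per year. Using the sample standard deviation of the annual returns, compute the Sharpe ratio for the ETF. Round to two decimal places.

0.46

Mean return r̄ = 23.70 / 6 = 3.9500%
Σ(r − r̄)² = 238.6150; sample σ = √(238.6150/5) = 6.9082%
Sharpe = (r̄ − rf) / σ = (3.9500 − 0.8) / 6.9082 = 3.1500 / 6.9082 = 0.4560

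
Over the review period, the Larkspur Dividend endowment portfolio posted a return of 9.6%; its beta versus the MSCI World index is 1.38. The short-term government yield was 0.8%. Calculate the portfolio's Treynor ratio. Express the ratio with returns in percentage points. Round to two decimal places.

6.38

Treynor = (Rp − Rf) / β = (9.6% − 0.8%) / 1.38 = 8.80 / 1.38 = 6.3768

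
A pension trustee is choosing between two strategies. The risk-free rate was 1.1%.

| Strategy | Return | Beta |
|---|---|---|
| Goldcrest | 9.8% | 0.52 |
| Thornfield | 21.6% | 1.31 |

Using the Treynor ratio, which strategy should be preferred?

Goldcrest

Goldcrest: Treynor = (9.8% − 1.1%) / 0.52 = 16.731
Thornfield: Treynor = (21.6% − 1.1%) / 1.31 = 15.649
Highest: Goldcrest (16.731).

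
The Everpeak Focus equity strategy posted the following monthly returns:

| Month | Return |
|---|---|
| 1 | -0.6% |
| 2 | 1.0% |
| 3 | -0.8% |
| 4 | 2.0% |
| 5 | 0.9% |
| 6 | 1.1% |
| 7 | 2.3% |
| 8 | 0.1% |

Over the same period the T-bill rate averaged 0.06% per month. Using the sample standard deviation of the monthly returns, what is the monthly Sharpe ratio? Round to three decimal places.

0.615

μ = (-0.6 + 1 − 0.8 + 2 + 0.9 + 1.1 + 2.3 + 0.1) / 8 = 6.00 / 8 = 0.7500%
Sample σ = √[Σ(r − μ)² / 7] = √[8.8200 / 7] = √1.2600 = 1.1225%
Sharpe = (μ − rf) / σ = (0.7500 − 0.06) / 1.1225 = 0.6900 / 1.1225 = 0.6147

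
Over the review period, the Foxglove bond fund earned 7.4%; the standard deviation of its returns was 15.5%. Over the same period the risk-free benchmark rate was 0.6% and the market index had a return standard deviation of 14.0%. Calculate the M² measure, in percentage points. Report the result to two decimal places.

Sharpe = (Rp − Rf) / σp = (7.4% − 0.6%) / 15.5% = 0.4387
M² = Rf + Sharpe × σm = 0.6% + 0.4387 × 14.0% = 6.7418%

6.74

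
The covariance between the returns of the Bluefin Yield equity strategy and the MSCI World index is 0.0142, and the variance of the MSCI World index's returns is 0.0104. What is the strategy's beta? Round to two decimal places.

1.37

β = Cov(Rp, Rm) / Var(Rm) = 0.0142 / 0.0104 = 1.3654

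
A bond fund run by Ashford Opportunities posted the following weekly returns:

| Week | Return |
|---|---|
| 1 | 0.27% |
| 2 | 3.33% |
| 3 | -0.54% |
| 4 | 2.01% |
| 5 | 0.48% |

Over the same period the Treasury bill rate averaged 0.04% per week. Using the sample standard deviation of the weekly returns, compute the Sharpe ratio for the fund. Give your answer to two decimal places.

0.69

Mean return μ = 5.550 / 5 = 1.1100%
Sample std dev = √[9.5634 / 4] = 1.5462%
Sharpe = (μ − rf) / σ = (1.1100 − 0.04) / 1.5462 = 1.0700 / 1.5462 = 0.6920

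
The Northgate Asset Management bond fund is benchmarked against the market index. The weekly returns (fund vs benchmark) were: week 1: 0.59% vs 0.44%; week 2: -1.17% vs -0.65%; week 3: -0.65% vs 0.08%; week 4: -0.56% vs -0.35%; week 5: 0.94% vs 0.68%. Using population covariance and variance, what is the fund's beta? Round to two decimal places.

1.53

r̄p = -0.1700%,  r̄m = 0.0400%
Cov = Σ(rp − r̄p)(rm − r̄m) / 5 = 0.3675
Var(rm) = Σ(rm − r̄m)² / 5 = 0.2399
β = Cov / Var = 0.3675 / 0.2399 = 1.5319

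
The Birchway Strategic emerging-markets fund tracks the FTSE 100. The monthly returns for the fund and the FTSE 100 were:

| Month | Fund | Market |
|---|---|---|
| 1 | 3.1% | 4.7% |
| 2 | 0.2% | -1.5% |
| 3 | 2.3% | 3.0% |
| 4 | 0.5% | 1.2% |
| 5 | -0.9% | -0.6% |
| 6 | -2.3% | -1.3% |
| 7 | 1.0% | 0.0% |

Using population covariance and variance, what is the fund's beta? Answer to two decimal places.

0.68

r̄p = 0.5571%,  r̄m = 0.7857%
Cov = Σ(rp − r̄p)(rm − r̄m) / 7 = 3.1765
Var(rm) = Σ(rm − r̄m)² / 7 = 4.6441
β = Cov / Var = 3.1765 / 4.6441 = 0.6840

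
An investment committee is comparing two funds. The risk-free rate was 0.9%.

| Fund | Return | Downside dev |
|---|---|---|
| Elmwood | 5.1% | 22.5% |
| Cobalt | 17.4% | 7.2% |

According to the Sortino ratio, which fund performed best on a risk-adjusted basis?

Cobalt

Elmwood: Sortino ratio = (5.1% − 0.9%) / 22.5% = 0.187
Cobalt: Sortino ratio = (17.4% − 0.9%) / 7.2% = 2.292
Highest: Cobalt (2.292).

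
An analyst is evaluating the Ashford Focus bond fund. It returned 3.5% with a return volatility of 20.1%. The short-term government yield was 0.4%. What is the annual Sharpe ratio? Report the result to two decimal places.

0.15

Sharpe = (Rp − Rf) / σp = (3.5% − 0.4%) / 20.1% = 3.10% / 20.1% = 0.1542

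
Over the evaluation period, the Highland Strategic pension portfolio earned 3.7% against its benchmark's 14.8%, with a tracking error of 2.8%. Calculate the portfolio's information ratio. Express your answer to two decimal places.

IR = (Rp − Rb) / TE = (3.7% − 14.8%) / 2.8% = -11.10% / 2.8% = -3.9643

-3.96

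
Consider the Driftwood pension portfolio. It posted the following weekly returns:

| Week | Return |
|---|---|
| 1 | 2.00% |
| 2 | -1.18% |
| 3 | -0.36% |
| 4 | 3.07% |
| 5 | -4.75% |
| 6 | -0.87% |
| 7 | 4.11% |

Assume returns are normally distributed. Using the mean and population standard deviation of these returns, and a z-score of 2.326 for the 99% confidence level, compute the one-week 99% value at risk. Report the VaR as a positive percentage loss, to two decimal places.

6.21

Mean return μ = 2.020 / 7 = 0.2886%
Σ(r − μ)² = 54.5755; population σ = √(54.5755/7) = 2.7922%
VaR = −(μ − z·σ) = −(0.2886 − 2.326 × 2.7922) = −(-6.2061) = 6.2061%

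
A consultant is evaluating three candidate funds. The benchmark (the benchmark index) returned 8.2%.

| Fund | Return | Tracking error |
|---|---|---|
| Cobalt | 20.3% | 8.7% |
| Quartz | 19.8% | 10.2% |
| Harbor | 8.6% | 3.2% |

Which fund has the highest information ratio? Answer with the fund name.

Cobalt: IR = (20.3% − 8.2%) / 8.7% = 1.391
Quartz: IR = (19.8% − 8.2%) / 10.2% = 1.137
Harbor: IR = (8.6% − 8.2%) / 3.2% = 0.125
Highest: Cobalt (1.391).

Cobalt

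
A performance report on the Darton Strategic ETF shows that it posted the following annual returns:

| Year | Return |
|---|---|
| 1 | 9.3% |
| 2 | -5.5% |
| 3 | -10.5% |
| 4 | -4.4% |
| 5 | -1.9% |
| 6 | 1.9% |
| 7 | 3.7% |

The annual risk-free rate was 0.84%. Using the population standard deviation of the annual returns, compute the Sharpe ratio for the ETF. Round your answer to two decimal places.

-0.31

r̄ = (9.3 − 5.5 − 10.5 − 4.4 − 1.9 + 1.9 + 3.7) / 7 = -7.40 / 7 = -1.0571%
Population std dev = √[259.4371 / 7] = 6.0879%
Sharpe = (r̄ − rf) / σ = (-1.0571 − 0.84) / 6.0879 = -1.8971 / 6.0879 = -0.3116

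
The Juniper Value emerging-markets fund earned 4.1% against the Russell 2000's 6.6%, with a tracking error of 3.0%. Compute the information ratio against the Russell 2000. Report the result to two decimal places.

IR = (Rp − Rb) / TE = (4.1% − 6.6%) / 3.0% = -2.50% / 3.0% = -0.8333

-0.83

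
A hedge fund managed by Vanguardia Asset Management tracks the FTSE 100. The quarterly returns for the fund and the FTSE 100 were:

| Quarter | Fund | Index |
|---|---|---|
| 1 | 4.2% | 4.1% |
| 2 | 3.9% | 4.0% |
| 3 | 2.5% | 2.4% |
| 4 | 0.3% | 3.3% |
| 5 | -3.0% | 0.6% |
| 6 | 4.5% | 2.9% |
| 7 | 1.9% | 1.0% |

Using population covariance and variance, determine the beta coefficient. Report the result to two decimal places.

r̄p = 2.0429%,  r̄m = 2.6143%
Cov = Σ(rp − r̄p)(rm − r̄m) / 7 = 2.2251
Var(rm) = Σ(rm − r̄m)² / 7 = 1.6269
β = Cov / Var = 2.2251 / 1.6269 = 1.3677

1.37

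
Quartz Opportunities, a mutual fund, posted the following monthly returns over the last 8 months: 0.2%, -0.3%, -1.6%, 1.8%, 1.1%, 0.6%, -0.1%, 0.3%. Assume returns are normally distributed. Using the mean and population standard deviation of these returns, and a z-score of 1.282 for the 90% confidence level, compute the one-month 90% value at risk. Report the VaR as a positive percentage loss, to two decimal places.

r̄ = (0.2 − 0.3 − 1.6 + 1.8 + 1.1 + 0.6 − 0.1 + 0.3) / 8 = 2.00 / 8 = 0.2500%
Population σ = √[Σ(r − r̄)² / 8] = √[7.1000 / 8] = √0.8875 = 0.9421%
VaR = −(r̄ − z·σ) = −(0.2500 − 1.282 × 0.9421) = −(-0.9578) = 0.9578%

0.96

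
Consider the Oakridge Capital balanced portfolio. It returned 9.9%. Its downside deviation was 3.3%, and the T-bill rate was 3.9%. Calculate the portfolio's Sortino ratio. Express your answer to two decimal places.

1.82

Sortino = (Rp − Rf) / σd = (9.9% − 3.9%) / 3.3% = 6.00% / 3.3% = 1.8182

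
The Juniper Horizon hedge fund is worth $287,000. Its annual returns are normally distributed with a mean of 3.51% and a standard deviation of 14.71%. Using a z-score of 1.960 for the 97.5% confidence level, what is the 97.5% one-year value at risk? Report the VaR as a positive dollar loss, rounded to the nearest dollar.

$72,673

Return at the 97.5% tail: μ − z·σ = 3.51% − 1.960 × 14.71% = 3.51 − 28.8316 = -25.3216%
VaR = −(-25.3216%) × $287,000 = 25.3216% × $287,000 = $72,673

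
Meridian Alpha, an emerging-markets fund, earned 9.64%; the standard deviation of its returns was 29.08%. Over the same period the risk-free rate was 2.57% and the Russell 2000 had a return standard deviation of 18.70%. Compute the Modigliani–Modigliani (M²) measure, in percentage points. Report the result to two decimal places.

7.12

Sharpe = (Rp − Rf) / σp = (9.64% − 2.57%) / 29.08% = 0.2431
M² = Rf + Sharpe × σm = 2.57% + 0.2431 × 18.70% = 7.1160%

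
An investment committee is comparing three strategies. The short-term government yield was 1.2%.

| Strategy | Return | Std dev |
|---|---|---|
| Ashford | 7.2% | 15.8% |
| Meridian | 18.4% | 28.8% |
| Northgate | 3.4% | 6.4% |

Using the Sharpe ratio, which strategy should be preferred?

Ashford: Sharpe ratio = (7.2% − 1.2%) / 15.8% = 0.380
Meridian: Sharpe ratio = (18.4% − 1.2%) / 28.8% = 0.597
Northgate: Sharpe ratio = (3.4% − 1.2%) / 6.4% = 0.344
Highest: Meridian (0.597).

Meridian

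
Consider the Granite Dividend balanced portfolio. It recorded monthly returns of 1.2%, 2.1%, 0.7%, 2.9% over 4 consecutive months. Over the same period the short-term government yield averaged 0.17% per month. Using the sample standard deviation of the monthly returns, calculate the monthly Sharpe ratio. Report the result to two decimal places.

1.60

r̄ = (1.2 + 2.1 + 0.7 + 2.9) / 4 = 6.90 / 4 = 1.7250%
Σ(r − r̄)² = (1.2 − 1.7250)² + (2.1 − 1.7250)² + (0.7 − 1.7250)² + … = 2.8475
σ = √[2.8475 / 3] = 0.9743%
Sharpe = (r̄ − rf) / σ = (1.7250 − 0.17) / 0.9743 = 1.5550 / 0.9743 = 1.5960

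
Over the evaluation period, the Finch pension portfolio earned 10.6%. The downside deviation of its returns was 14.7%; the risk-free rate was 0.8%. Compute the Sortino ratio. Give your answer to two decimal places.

Sortino = (Rp − Rf) / σd = (10.6% − 0.8%) / 14.7% = 9.80% / 14.7% = 0.6667

0.67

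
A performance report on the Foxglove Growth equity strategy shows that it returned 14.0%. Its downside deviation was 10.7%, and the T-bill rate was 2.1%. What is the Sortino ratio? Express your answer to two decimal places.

Sortino = (Rp − Rf) / σd = (14.0% − 2.1%) / 10.7% = 11.90% / 10.7% = 1.1121

1.11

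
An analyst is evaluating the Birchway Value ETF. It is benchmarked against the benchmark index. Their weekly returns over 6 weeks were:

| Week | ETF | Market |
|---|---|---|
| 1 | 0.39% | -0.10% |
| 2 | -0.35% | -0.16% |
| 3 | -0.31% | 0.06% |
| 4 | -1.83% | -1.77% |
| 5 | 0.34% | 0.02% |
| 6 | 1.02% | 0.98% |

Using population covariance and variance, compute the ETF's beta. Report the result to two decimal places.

r̄p = -0.1233%,  r̄m = -0.1617%
Cov = Σ(rp − r̄p)(rm − r̄m) / 6 = 0.6874
Var(rm) = Σ(rm − r̄m)² / 6 = 0.6627
β = Cov / Var = 0.6874 / 0.6627 = 1.0373

1.04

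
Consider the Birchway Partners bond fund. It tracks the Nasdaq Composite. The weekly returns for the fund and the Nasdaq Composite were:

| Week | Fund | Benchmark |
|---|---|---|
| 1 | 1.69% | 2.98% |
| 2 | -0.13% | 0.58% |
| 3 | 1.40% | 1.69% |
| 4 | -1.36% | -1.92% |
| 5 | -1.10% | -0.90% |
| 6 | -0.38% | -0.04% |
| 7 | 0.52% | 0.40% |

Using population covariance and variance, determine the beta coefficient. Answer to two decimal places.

r̄p = 0.0914%,  r̄m = 0.3986%
Cov = Σ(rp − r̄p)(rm − r̄m) / 7 = 1.5566
Var(rm) = Σ(rm − r̄m)² / 7 = 2.2313
β = Cov / Var = 1.5566 / 2.2313 = 0.6976

0.70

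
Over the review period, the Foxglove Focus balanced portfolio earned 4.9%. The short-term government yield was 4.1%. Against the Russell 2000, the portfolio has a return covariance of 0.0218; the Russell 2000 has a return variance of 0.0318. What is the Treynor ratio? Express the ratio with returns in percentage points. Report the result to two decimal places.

β = Cov / Var = 0.0218 / 0.0318 = 0.6855
Treynor = (Rp − Rf) / β = (4.9% − 4.1%) / 0.6855 = 0.80 / 0.6855 = 1.1670

1.17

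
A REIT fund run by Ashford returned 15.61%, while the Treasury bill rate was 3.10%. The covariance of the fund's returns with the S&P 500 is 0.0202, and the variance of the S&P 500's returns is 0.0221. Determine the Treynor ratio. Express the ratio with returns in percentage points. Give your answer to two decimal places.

β = Cov / Var = 0.0202 / 0.0221 = 0.9140
Treynor = (Rp − Rf) / β = (15.61% − 3.10%) / 0.9140 = 12.51 / 0.9140 = 13.6871

13.69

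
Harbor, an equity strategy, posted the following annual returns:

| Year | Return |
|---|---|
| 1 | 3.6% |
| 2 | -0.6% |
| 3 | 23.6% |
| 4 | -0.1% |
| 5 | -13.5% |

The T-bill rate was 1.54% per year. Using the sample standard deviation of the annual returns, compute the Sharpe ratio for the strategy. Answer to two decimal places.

μ = (3.6 − 0.6 + 23.6 − 0.1 − 13.5) / 5 = 13.00 / 5 = 2.6000%
Sample σ = √[Σ(r − μ)² / 4] = √[718.7400 / 4] = √179.6850 = 13.4047%
Sharpe = (μ − rf) / σ = (2.6000 − 1.54) / 13.4047 = 1.0600 / 13.4047 = 0.0791

0.08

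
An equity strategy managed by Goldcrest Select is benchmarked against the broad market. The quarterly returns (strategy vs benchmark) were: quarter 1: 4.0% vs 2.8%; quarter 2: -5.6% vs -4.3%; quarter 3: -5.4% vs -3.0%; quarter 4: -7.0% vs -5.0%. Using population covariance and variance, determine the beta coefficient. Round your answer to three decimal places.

r̄p = -3.5000%,  r̄m = -2.3750%
Cov = Σ(rp − r̄p)(rm − r̄m) / 4 = 13.3075
Var(rm) = Σ(rm − r̄m)² / 4 = 9.4419
β = Cov / Var = 13.3075 / 9.4419 = 1.4094

1.409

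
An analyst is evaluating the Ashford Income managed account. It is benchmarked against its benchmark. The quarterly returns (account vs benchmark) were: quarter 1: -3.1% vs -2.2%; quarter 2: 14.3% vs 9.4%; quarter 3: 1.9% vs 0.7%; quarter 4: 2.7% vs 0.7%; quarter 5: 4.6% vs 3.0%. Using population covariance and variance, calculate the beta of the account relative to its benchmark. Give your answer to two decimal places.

r̄p = 4.0800%,  r̄m = 2.3200%
Cov = Σ(rp − r̄p)(rm − r̄m) / 5 = 22.1864
Var(rm) = Σ(rm − r̄m)² / 5 = 15.2536
β = Cov / Var = 22.1864 / 15.2536 = 1.4545

1.45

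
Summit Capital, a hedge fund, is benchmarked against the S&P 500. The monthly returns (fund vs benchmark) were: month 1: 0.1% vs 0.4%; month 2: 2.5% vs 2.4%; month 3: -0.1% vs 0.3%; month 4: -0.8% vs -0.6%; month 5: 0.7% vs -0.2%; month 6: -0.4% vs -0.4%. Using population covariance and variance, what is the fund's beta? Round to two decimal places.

r̄p = 0.3333%,  r̄m = 0.3167%
Cov = Σ(rp − r̄p)(rm − r̄m) / 6 = 0.9794
Var(rm) = Σ(rm − r̄m)² / 6 = 0.9947
β = Cov / Var = 0.9794 / 0.9947 = 0.9846

0.98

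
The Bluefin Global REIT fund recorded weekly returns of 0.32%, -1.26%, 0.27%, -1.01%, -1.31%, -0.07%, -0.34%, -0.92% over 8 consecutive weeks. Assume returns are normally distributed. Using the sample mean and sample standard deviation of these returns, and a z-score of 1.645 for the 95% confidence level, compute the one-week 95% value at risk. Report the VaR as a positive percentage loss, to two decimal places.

Mean return r̄ = -4.320 / 8 = -0.5400%
Sample std dev = √[3.1332 / 7] = 0.6690%
VaR = −(r̄ − z·σ) = −(-0.5400 − 1.645 × 0.6690) = −(-1.6405) = 1.6405%

1.64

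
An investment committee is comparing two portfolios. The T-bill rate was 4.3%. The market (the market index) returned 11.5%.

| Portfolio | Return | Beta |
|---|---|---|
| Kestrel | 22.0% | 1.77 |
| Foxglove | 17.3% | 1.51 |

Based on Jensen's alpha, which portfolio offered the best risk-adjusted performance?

Kestrel: α = 22.0% − [4.3% + 1.77 × (11.5% − 4.3%)] = 4.956
Foxglove: α = 17.3% − [4.3% + 1.51 × (11.5% − 4.3%)] = 2.128
Highest: Kestrel (4.956).

Kestrel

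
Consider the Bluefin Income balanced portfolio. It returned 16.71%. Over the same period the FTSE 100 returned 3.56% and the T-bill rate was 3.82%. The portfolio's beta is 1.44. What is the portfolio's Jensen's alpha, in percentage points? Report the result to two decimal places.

CAPM expected return = Rf + β(Rm − Rf) = 3.82% + 1.44 × (3.56% − 3.82%) = 3.82 + 1.44 × -0.26 = 3.4456%
Jensen's α = Rp − E[R] = 16.71% − 3.4456% = 13.2644

13.26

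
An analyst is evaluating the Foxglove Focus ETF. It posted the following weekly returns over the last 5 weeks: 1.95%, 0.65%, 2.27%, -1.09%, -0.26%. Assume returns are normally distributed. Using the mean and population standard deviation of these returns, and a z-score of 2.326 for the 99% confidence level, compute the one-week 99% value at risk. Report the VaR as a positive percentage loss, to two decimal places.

r̄ = (1.95 + 0.65 + 2.27 − 1.09 − 0.26) / 5 = 3.520 / 5 = 0.7040%
Population σ = √[Σ(r − r̄)² / 5] = √[8.1555 / 5] = √1.6311 = 1.2771%
VaR = −(r̄ − z·σ) = −(0.7040 − 2.326 × 1.2771) = −(-2.2665) = 2.2665%

2.27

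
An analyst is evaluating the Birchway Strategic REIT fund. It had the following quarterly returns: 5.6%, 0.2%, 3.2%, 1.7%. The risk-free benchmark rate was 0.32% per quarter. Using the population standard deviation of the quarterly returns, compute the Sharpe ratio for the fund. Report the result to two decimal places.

r̄ = (5.6 + 0.2 + 3.2 + 1.7) / 4 = 2.6750%
Population σ = √[Σ(r − r̄)² / 4] = √[15.9075 / 4] = √3.9769 = 1.9942%
Sharpe = (r̄ − rf) / σ = (2.6750 − 0.32) / 1.9942 = 2.3550 / 1.9942 = 1.1809

1.18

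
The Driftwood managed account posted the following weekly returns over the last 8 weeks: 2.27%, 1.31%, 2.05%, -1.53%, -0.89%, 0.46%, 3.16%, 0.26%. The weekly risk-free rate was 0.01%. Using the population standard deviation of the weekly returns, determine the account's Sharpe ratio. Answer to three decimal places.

μ = (2.27 + 1.31 + 2.05 − 1.53 − 0.89 + 0.46 + 3.16 + 0.26) / 8 = 7.090 / 8 = 0.8863%
Population σ = √[Σ(r − μ)² / 8] = √[18.1858 / 8] = √2.2732 = 1.5077%
Sharpe = (μ − rf) / σ = (0.8863 − 0.01) / 1.5077 = 0.8763 / 1.5077 = 0.5812

0.581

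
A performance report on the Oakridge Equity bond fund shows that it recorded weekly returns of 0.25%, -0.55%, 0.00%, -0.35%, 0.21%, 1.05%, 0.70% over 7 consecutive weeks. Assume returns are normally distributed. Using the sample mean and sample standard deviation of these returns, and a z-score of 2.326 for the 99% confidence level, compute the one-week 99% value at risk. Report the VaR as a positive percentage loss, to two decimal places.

μ = (0.25 − 0.55 + 0 − 0.35 + 0.21 + 1.05 + 0.7) / 7 = 0.1871%
Sample σ = √[Σ(r − μ)² / 6] = √[1.8789 / 6] = √0.3132 = 0.5596%
VaR = −(μ − z·σ) = −(0.1871 − 2.326 × 0.5596) = −(-1.1145) = 1.1145%

1.11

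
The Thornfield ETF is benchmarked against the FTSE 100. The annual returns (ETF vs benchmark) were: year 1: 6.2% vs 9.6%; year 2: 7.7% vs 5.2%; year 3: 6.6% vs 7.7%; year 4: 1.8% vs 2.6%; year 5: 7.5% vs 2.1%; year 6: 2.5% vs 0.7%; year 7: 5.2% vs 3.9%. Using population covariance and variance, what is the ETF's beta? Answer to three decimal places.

0.369

r̄p = 5.3571%,  r̄m = 4.5429%
Cov = Σ(rp − r̄p)(rm − r̄m) / 7 = 3.2118
Var(rm) = Σ(rm − r̄m)² / 7 = 8.6996
β = Cov / Var = 3.2118 / 8.6996 = 0.3692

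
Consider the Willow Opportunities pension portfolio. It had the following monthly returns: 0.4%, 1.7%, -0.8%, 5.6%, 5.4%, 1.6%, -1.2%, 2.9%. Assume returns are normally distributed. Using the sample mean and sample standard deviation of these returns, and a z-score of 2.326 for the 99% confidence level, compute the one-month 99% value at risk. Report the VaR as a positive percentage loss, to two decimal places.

μ = (0.4 + 1.7 − 0.8 + 5.6 + 5.4 + 1.6 − 1.2 + 2.9) / 8 = 1.9500%
Sample σ = √[Σ(r − μ)² / 7] = √[46.2000 / 7] = √6.6000 = 2.5690%
VaR = −(μ − z·σ) = −(1.9500 − 2.326 × 2.5690) = −(-4.0255) = 4.0255%

4.03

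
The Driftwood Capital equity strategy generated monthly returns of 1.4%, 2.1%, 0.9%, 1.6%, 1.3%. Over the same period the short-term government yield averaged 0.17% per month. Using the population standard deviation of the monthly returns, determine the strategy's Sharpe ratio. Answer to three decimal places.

Mean return r̄ = 7.30 / 5 = 1.4600%
Σ(r − r̄)² = (1.4 − 1.4600)² + (2.1 − 1.4600)² + … = 0.7720
population σ = √(0.7720 / 5) = √0.1544 = 0.3929%
Sharpe = (r̄ − rf) / σ = (1.4600 − 0.17) / 0.3929 = 1.2900 / 0.3929 = 3.2833

3.283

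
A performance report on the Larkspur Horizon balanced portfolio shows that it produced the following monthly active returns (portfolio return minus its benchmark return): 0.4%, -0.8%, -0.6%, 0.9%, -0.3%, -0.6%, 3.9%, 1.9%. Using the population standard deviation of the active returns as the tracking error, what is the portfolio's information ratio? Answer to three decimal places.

r̄ = (0.4 − 0.8 − 0.6 + 0.9 − 0.3 − 0.6 + 3.9 + 1.9) / 8 = 4.80 / 8 = 0.6000%
Σ(r − r̄)² = 18.3600; population σ = √(18.3600/8) = 1.5149%
IR = r̄ / tracking error = 0.6000 / 1.5149 = 0.3961

0.396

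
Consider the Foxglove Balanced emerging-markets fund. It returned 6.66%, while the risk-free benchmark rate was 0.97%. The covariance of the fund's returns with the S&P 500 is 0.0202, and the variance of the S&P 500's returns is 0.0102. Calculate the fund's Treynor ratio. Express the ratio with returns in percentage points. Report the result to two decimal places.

2.87

β = Cov / Var = 0.0202 / 0.0102 = 1.9804
Treynor = (Rp − Rf) / β = (6.66% − 0.97%) / 1.9804 = 5.69 / 1.9804 = 2.8732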